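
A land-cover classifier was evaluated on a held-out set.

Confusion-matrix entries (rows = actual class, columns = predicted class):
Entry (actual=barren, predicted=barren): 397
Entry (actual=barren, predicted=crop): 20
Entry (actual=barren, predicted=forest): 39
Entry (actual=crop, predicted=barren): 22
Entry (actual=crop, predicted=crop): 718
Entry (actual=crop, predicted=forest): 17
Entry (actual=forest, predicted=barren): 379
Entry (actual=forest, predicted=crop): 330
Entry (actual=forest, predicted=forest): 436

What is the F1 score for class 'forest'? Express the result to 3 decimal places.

Treat 'forest' as positive and all other classes as negative.
F1 score = 2·TP/(2·TP+FP+FN).
forest: TP=436, FP=39+17=56, FN=379+330=709 → 872/1637 = 0.5327

0.533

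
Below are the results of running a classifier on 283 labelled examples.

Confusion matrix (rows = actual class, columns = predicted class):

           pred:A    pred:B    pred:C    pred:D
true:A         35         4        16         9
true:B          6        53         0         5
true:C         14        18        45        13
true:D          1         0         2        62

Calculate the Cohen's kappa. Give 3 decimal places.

Observed agreement pₒ = trace/N = 195/283 = 0.6890
Expected agreement pₑ = Σ (rowᵢ·colᵢ)/N² = (64·56 + 64·75 + 90·63 + 65·89)/283² = 0.2477
κ = (pₒ − pₑ)/(1 − pₑ) = (0.6890 − 0.2477)/(1 − 0.2477) = 0.587

0.587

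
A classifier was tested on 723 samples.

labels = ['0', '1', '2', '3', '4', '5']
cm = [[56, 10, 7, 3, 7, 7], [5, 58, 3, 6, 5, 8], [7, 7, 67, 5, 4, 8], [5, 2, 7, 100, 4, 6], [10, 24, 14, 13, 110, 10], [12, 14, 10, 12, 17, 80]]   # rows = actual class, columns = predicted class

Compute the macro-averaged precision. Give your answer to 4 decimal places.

0.6424

Per-class precision (TP/(TP+FP)):
  0: TP=56, FP=5+7+5+10+12=39 → 56/95 = 0.58947
  1: TP=58, FP=10+7+2+24+14=57 → 58/115 = 0.50435
  2: TP=67, FP=7+3+7+14+10=41 → 67/108 = 0.62037
  3: TP=100, FP=3+6+5+13+12=39 → 100/139 = 0.71942
  4: TP=110, FP=7+5+4+4+17=37 → 110/147 = 0.74830
  5: TP=80, FP=7+8+8+6+10=39 → 80/119 = 0.67227
Macro-precision = mean = (0.58947 + 0.50435 + 0.62037 + 0.71942 + 0.74830 + 0.67227) / 6 = 0.6424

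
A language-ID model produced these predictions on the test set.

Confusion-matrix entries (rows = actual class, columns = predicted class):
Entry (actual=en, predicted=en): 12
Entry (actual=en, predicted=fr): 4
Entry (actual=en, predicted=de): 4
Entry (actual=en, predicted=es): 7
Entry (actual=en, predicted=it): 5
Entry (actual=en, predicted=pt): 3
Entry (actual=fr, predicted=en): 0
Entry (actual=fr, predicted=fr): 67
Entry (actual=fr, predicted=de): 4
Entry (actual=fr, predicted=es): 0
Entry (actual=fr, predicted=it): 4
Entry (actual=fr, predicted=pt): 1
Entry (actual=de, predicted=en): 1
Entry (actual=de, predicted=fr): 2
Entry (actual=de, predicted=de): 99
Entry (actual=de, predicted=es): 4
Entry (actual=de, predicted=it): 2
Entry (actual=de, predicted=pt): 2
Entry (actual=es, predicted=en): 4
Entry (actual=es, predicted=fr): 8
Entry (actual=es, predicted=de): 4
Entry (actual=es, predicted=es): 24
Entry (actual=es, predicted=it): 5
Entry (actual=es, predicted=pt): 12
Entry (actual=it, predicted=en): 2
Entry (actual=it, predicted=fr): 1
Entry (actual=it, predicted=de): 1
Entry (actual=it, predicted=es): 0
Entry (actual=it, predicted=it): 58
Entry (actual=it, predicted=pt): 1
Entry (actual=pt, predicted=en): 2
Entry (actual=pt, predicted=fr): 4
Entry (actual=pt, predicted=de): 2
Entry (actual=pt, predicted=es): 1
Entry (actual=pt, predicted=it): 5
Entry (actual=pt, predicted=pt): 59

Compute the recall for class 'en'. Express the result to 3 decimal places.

0.343

One-vs-rest for 'en': TP = diagonal; FP = other classes predicted 'en'; FN = 'en' predicted as other.
recall = TP/(TP+FN).
en: TP=12, FN=4+4+7+5+3=23 → 12/35 = 0.3429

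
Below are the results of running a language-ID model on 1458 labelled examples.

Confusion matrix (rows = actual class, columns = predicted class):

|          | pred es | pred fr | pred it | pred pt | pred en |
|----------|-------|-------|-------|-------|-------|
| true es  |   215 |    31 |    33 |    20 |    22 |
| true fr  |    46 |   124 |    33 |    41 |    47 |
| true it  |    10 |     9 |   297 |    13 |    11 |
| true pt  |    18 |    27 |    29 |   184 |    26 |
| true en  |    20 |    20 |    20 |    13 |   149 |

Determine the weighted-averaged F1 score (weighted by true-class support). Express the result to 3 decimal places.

Per-class F1 score (2·TP/(2·TP+FP+FN)):
  es: TP=215, FP=46+10+18+20=94, FN=31+33+20+22=106 → 430/630 = 0.6825
  fr: TP=124, FP=31+9+27+20=87, FN=46+33+41+47=167 → 248/502 = 0.4940
  it: TP=297, FP=33+33+29+20=115, FN=10+9+13+11=43 → 594/752 = 0.7899
  pt: TP=184, FP=20+41+13+13=87, FN=18+27+29+26=100 → 368/555 = 0.6631
  en: TP=149, FP=22+47+11+26=106, FN=20+20+20+13=73 → 298/477 = 0.6247
Weighted-F1 score = Σ (supportᵢ/N)·F1 scoreᵢ with N=1458: (321/1458)·0.6825 + (291/1458)·0.4940 + (340/1458)·0.7899 + (284/1458)·0.6631 + (222/1458)·0.6247 = 0.657

0.657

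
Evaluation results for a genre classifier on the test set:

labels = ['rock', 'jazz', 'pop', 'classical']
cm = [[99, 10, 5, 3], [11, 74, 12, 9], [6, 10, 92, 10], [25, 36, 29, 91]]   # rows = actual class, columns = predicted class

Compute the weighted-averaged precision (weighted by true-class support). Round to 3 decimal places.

Per-class precision (TP/(TP+FP)):
  rock: TP=99, FP=11+6+25=42 → 99/141 = 0.7021
  jazz: TP=74, FP=10+10+36=56 → 74/130 = 0.5692
  pop: TP=92, FP=5+12+29=46 → 92/138 = 0.6667
  classical: TP=91, FP=3+9+10=22 → 91/113 = 0.8053
Weighted-precision = Σ (supportᵢ/N)·precisionᵢ with N=522: (117/522)·0.7021 + (106/522)·0.5692 + (118/522)·0.6667 + (181/522)·0.8053 = 0.703

0.703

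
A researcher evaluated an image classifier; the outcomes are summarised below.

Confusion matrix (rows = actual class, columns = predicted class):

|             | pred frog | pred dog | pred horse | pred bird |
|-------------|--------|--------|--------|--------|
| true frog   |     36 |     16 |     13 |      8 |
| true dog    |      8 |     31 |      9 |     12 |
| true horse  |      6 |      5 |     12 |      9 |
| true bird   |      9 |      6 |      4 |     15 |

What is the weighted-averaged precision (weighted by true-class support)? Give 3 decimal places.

Per-class precision (TP/(TP+FP)):
  frog: TP=36, FP=8+6+9=23 → 36/59 = 0.6102
  dog: TP=31, FP=16+5+6=27 → 31/58 = 0.5345
  horse: TP=12, FP=13+9+4=26 → 12/38 = 0.3158
  bird: TP=15, FP=8+12+9=29 → 15/44 = 0.3409
Weighted-precision = Σ (supportᵢ/N)·precisionᵢ with N=199: (73/199)·0.6102 + (60/199)·0.5345 + (32/199)·0.3158 + (34/199)·0.3409 = 0.494

0.494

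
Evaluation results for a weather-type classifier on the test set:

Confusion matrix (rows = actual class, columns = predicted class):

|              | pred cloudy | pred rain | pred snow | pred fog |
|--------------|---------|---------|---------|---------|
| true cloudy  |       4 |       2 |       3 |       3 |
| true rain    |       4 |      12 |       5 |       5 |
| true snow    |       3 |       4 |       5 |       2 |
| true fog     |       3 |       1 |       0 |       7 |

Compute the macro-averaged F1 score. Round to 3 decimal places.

Per-class F1 score (2·TP/(2·TP+FP+FN)):
  cloudy: TP=4, FP=4+3+3=10, FN=2+3+3=8 → 8/26 = 0.3077
  rain: TP=12, FP=2+4+1=7, FN=4+5+5=14 → 24/45 = 0.5333
  snow: TP=5, FP=3+5+0=8, FN=3+4+2=9 → 10/27 = 0.3704
  fog: TP=7, FP=3+5+2=10, FN=3+1+0=4 → 14/28 = 0.5000
Macro-F1 score = mean = (0.3077 + 0.5333 + 0.3704 + 0.5000) / 4 = 0.428

0.428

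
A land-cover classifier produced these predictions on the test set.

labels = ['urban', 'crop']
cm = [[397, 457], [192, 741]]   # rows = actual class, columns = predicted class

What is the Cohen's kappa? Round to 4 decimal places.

Observed agreement pₒ = trace/N = 1138/1787 = 0.63682
Expected agreement pₑ = Σ (rowᵢ·colᵢ)/N² = (854·589 + 933·1198)/1787² = 0.50753
κ = (pₒ − pₑ)/(1 − pₑ) = (0.63682 − 0.50753)/(1 − 0.50753) = 0.2625

0.2625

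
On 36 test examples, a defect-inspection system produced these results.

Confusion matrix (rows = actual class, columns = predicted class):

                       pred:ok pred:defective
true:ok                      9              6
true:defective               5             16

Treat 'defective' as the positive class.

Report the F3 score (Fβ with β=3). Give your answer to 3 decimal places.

Fβ = (1+β²)·TP / ((1+β²)·TP + β²·FN + FP), with β²=9
= 10·16 / (10·16 + 9·5 + 6) = 0.758

0.758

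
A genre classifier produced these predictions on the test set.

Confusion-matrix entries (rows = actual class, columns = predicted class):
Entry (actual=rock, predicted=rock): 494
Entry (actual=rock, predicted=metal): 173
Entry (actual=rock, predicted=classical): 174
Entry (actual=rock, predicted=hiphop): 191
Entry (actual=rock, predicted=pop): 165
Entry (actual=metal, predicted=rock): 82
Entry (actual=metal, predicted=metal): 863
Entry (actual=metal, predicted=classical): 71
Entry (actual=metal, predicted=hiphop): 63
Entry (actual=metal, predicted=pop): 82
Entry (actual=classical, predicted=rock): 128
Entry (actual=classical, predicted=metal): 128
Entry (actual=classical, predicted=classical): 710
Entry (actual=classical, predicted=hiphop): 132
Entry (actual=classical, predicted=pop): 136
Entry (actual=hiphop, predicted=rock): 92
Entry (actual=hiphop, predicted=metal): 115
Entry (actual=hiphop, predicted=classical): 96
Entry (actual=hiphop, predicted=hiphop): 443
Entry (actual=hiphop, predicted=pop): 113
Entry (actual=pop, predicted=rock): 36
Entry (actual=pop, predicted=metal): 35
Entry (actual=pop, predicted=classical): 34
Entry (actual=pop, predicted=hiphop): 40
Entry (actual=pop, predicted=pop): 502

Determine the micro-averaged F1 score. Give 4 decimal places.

0.5908

Micro-averaging pools counts across classes: ΣTP=3012, ΣFP=2086, ΣFN=2086.
Micro-F1 score = 2·TP/(2·TP+FP+FN) on pooled counts = 0.5908 (equals overall accuracy in single-label multiclass).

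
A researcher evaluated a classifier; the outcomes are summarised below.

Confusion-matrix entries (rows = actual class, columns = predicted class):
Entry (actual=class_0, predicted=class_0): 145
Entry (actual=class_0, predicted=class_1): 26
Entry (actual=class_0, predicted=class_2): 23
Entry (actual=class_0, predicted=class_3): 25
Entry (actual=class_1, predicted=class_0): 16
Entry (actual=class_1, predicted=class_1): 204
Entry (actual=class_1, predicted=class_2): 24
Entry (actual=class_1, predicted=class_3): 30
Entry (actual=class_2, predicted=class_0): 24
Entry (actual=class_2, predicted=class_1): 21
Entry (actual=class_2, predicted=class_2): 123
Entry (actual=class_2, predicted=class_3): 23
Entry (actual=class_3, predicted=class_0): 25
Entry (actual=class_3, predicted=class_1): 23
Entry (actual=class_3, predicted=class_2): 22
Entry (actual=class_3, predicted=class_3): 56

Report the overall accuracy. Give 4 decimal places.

Accuracy = trace / total = (145+204+123+56=528) / 810 = 528/810 = 0.6519

0.6519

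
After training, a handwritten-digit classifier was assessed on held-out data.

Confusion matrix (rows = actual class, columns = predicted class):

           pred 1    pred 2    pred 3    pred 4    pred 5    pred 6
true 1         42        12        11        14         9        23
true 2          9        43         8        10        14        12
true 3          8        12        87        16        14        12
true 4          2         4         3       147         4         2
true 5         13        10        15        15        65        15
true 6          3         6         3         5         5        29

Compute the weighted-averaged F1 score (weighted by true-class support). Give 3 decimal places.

Per-class F1 score (2·TP/(2·TP+FP+FN)):
  1: TP=42, FP=9+8+2+13+3=35, FN=12+11+14+9+23=69 → 84/188 = 0.4468
  2: TP=43, FP=12+12+4+10+6=44, FN=9+8+10+14+12=53 → 86/183 = 0.4699
  3: TP=87, FP=11+8+3+15+3=40, FN=8+12+16+14+12=62 → 174/276 = 0.6304
  4: TP=147, FP=14+10+16+15+5=60, FN=2+4+3+4+2=15 → 294/369 = 0.7967
  5: TP=65, FP=9+14+14+4+5=46, FN=13+10+15+15+15=68 → 130/244 = 0.5328
  6: TP=29, FP=23+12+12+2+15=64, FN=3+6+3+5+5=22 → 58/144 = 0.4028
Weighted-F1 score = Σ (supportᵢ/N)·F1 scoreᵢ with N=702: (111/702)·0.4468 + (96/702)·0.4699 + (149/702)·0.6304 + (162/702)·0.7967 + (133/702)·0.5328 + (51/702)·0.4028 = 0.583

0.583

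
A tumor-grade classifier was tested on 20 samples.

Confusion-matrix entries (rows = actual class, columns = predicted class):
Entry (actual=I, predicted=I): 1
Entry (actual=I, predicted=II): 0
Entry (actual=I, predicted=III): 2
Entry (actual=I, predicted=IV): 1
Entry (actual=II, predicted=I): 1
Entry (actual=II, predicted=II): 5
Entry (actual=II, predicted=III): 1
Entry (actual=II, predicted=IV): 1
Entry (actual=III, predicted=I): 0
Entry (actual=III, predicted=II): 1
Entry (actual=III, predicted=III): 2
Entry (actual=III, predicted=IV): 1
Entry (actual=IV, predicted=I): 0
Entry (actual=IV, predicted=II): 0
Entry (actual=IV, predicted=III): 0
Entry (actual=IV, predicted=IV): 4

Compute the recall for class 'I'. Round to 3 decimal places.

0.250

Treat 'I' as positive and all other classes as negative.
recall = TP/(TP+FN).
I: TP=1, FN=0+2+1=3 → 1/4 = 0.2500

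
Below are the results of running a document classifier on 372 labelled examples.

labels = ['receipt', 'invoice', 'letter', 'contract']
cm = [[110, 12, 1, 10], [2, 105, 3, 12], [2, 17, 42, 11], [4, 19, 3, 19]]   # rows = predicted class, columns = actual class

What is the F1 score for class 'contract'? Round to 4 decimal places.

0.3918

One-vs-rest for 'contract': TP = diagonal; FP = other classes predicted 'contract'; FN = 'contract' predicted as other.
F1 score = 2·TP/(2·TP+FP+FN).
contract: TP=19, FP=4+19+3=26, FN=10+12+11=33 → 38/97 = 0.39175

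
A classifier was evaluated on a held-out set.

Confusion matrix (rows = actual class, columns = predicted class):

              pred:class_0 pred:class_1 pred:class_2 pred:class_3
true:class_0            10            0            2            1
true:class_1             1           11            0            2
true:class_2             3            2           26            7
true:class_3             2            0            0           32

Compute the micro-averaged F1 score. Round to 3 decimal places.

Micro-averaging pools counts across classes: ΣTP=79, ΣFP=20, ΣFN=20.
Micro-F1 score = 2·TP/(2·TP+FP+FN) on pooled counts = 0.798 (equals overall accuracy in single-label multiclass).

0.798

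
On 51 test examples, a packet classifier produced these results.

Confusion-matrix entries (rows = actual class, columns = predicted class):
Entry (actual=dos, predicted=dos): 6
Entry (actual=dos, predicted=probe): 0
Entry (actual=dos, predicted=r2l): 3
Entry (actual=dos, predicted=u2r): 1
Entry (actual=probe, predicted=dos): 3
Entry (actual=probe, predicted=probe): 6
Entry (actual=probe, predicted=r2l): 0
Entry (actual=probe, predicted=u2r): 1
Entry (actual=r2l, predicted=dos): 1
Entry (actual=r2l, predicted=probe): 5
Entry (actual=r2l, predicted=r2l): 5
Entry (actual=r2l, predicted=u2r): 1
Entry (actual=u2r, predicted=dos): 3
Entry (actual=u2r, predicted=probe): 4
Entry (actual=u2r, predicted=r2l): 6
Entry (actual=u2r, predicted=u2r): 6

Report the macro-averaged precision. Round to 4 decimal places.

Per-class precision (TP/(TP+FP)):
  dos: TP=6, FP=3+1+3=7 → 6/13 = 0.46154
  probe: TP=6, FP=0+5+4=9 → 6/15 = 0.40000
  r2l: TP=5, FP=3+0+6=9 → 5/14 = 0.35714
  u2r: TP=6, FP=1+1+1=3 → 6/9 = 0.66667
Macro-precision = mean = (0.46154 + 0.40000 + 0.35714 + 0.66667) / 4 = 0.4713

0.4713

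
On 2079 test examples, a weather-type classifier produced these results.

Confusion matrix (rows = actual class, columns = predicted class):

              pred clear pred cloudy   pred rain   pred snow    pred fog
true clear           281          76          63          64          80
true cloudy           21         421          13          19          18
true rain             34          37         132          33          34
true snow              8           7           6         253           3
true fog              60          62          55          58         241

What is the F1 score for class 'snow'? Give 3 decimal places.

One-vs-rest for 'snow': TP = diagonal; FP = other classes predicted 'snow'; FN = 'snow' predicted as other.
F1 score = 2·TP/(2·TP+FP+FN).
snow: TP=253, FP=64+19+33+58=174, FN=8+7+6+3=24 → 506/704 = 0.7188

0.719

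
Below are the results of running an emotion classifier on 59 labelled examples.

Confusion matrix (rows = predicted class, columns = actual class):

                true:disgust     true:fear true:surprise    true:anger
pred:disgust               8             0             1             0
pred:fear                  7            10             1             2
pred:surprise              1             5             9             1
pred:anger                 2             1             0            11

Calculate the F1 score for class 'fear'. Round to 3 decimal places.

One-vs-rest for 'fear': TP = diagonal; FP = other classes predicted 'fear'; FN = 'fear' predicted as other.
F1 score = 2·TP/(2·TP+FP+FN).
fear: TP=10, FP=7+1+2=10, FN=0+5+1=6 → 20/36 = 0.5556

0.556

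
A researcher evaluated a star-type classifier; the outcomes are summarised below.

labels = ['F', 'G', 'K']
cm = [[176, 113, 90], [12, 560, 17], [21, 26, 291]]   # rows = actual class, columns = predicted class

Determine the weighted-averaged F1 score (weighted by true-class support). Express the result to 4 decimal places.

0.7705

Per-class F1 score (2·TP/(2·TP+FP+FN)):
  F: TP=176, FP=12+21=33, FN=113+90=203 → 352/588 = 0.59864
  G: TP=560, FP=113+26=139, FN=12+17=29 → 1120/1288 = 0.86957
  K: TP=291, FP=90+17=107, FN=21+26=47 → 582/736 = 0.79076
Weighted-F1 score = Σ (supportᵢ/N)·F1 scoreᵢ with N=1306: (379/1306)·0.59864 + (589/1306)·0.86957 + (338/1306)·0.79076 = 0.7705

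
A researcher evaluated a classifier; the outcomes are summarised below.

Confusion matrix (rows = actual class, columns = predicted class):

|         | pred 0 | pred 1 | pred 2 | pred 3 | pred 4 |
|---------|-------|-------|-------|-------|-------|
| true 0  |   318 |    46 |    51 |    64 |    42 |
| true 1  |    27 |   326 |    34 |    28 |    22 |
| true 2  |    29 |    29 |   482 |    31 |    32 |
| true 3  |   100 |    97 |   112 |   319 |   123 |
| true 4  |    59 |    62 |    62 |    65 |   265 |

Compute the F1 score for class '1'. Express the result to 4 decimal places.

Treat '1' as positive and all other classes as negative.
F1 score = 2·TP/(2·TP+FP+FN).
1: TP=326, FP=46+29+97+62=234, FN=27+34+28+22=111 → 652/997 = 0.65396

0.6540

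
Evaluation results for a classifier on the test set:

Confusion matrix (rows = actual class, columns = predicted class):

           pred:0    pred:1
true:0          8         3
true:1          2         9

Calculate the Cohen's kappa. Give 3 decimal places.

Observed agreement pₒ = trace/N = 17/22 = 0.7727
Expected agreement pₑ = Σ (rowᵢ·colᵢ)/N² = (11·10 + 11·12)/22² = 0.5000
κ = (pₒ − pₑ)/(1 − pₑ) = (0.7727 − 0.5000)/(1 − 0.5000) = 0.545

0.545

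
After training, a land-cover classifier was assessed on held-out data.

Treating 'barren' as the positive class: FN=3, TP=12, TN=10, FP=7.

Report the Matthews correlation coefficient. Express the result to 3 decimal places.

MCC = (TP·TN − FP·FN) / √((TP+FP)(TP+FN)(TN+FP)(TN+FN))
Numerator = 12·10 − 7·3 = 99
Denominator = √(19·15·17·13) = √62985 = 250.9681
MCC = 99 / 250.9681 = 0.394

0.394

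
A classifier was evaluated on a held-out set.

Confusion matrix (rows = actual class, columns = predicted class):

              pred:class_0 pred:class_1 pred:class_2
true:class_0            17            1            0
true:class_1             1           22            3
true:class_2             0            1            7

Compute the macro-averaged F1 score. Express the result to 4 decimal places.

0.8674

Per-class F1 score (2·TP/(2·TP+FP+FN)):
  class_0: TP=17, FP=1+0=1, FN=1+0=1 → 34/36 = 0.94444
  class_1: TP=22, FP=1+1=2, FN=1+3=4 → 44/50 = 0.88000
  class_2: TP=7, FP=0+3=3, FN=0+1=1 → 14/18 = 0.77778
Macro-F1 score = mean = (0.94444 + 0.88000 + 0.77778) / 3 = 0.8674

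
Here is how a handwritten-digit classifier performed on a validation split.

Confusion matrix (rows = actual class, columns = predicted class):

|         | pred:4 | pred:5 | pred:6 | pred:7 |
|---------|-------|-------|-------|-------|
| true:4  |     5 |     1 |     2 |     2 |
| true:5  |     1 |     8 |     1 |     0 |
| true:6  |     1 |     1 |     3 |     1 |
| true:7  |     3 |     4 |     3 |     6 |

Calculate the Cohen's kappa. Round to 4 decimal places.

0.3665

Observed agreement pₒ = trace/N = 22/42 = 0.52381
Expected agreement pₑ = Σ (rowᵢ·colᵢ)/N² = (10·10 + 10·14 + 6·9 + 16·9)/42² = 0.24830
κ = (pₒ − pₑ)/(1 − pₑ) = (0.52381 − 0.24830)/(1 − 0.24830) = 0.3665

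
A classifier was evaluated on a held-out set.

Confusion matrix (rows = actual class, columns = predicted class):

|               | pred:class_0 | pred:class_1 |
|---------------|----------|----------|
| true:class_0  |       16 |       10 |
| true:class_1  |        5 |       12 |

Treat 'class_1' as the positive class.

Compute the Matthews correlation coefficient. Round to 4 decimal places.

MCC = (TP·TN − FP·FN) / √((TP+FP)(TP+FN)(TN+FP)(TN+FN))
Numerator = 12·16 − 10·5 = 142
Denominator = √(22·17·26·21) = √204204 = 451.8894
MCC = 142 / 451.8894 = 0.3142

0.3142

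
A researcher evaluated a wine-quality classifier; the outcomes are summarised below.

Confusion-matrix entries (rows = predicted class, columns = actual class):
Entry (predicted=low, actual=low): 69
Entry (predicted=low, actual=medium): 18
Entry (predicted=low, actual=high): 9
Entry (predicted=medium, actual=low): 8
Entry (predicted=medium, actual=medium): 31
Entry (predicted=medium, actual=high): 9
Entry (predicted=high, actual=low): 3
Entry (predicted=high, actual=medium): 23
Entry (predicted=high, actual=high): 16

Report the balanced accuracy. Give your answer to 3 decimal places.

0.588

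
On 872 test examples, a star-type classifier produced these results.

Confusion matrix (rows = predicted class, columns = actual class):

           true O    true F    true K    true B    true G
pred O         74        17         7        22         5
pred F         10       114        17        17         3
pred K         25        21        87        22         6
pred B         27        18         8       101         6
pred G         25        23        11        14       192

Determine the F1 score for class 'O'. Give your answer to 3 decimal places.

0.517

Take TP from the diagonal, FP from the rest of the 'O' prediction marginal, FN from the rest of the 'O' actual marginal.
F1 score = 2·TP/(2·TP+FP+FN).
O: TP=74, FP=17+7+22+5=51, FN=10+25+27+25=87 → 148/286 = 0.5175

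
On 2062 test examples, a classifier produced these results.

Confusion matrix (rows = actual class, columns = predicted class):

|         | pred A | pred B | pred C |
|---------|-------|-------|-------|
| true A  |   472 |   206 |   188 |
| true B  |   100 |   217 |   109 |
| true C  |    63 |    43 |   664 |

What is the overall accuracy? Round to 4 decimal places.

Accuracy = trace / total = (472+217+664=1353) / 2062 = 1353/2062 = 0.6562

0.6562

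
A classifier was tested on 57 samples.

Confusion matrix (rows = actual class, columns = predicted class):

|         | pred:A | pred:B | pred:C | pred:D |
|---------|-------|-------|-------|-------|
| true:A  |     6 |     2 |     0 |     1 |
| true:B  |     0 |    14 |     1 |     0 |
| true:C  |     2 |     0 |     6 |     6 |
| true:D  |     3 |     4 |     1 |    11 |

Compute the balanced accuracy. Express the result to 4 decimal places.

0.6519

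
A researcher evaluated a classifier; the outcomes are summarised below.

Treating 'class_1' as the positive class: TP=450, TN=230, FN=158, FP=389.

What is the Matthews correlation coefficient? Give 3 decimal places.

0.120

MCC = (TP·TN − FP·FN) / √((TP+FP)(TP+FN)(TN+FP)(TN+FN))
Numerator = 450·230 − 389·158 = 42038
Denominator = √(839·608·619·388) = √122514619264 = 350020.8840
MCC = 42038 / 350020.8840 = 0.120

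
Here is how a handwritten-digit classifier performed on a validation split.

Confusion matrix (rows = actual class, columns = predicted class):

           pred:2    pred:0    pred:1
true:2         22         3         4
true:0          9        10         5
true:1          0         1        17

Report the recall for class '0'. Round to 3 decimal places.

0.417

recall = TP/(TP+FN).
0: TP=10, FN=9+5=14 → 10/24 = 0.4167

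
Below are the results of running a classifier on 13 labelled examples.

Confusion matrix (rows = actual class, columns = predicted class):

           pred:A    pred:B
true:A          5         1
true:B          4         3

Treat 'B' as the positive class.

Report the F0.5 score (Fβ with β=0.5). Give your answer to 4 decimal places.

0.6522

Fβ = (1+β²)·TP / ((1+β²)·TP + β²·FN + FP), with β²=1/4
= 1.25·3 / (1.25·3 + 0.25·4 + 1) = 0.6522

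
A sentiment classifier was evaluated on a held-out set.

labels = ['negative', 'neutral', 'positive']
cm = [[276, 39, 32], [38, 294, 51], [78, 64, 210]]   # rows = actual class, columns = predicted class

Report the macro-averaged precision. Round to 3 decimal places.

0.720

Per-class precision (TP/(TP+FP)):
  negative: TP=276, FP=38+78=116 → 276/392 = 0.7041
  neutral: TP=294, FP=39+64=103 → 294/397 = 0.7406
  positive: TP=210, FP=32+51=83 → 210/293 = 0.7167
Macro-precision = mean = (0.7041 + 0.7406 + 0.7167) / 3 = 0.720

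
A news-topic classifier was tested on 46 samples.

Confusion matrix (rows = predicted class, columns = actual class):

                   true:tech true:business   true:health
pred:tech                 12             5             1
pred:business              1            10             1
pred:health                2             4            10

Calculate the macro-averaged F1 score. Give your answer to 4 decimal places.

Per-class F1 score (2·TP/(2·TP+FP+FN)):
  tech: TP=12, FP=5+1=6, FN=1+2=3 → 24/33 = 0.72727
  business: TP=10, FP=1+1=2, FN=5+4=9 → 20/31 = 0.64516
  health: TP=10, FP=2+4=6, FN=1+1=2 → 20/28 = 0.71429
Macro-F1 score = mean = (0.72727 + 0.64516 + 0.71429) / 3 = 0.6956

0.6956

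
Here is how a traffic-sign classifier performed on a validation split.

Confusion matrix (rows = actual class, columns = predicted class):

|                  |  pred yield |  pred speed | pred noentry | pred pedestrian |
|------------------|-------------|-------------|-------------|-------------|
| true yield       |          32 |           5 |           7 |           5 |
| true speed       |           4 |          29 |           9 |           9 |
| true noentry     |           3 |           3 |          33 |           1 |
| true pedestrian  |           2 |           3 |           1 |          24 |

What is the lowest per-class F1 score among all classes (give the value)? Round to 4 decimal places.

Per-class F1 score (2·TP/(2·TP+FP+FN)):
  yield: TP=32, FP=4+3+2=9, FN=5+7+5=17 → 64/90 = 0.71111
  speed: TP=29, FP=5+3+3=11, FN=4+9+9=22 → 58/91 = 0.63736
  noentry: TP=33, FP=7+9+1=17, FN=3+3+1=7 → 66/90 = 0.73333
  pedestrian: TP=24, FP=5+9+1=15, FN=2+3+1=6 → 48/69 = 0.69565
Lowest is class 'speed' with F1 score = 0.6374.

0.6374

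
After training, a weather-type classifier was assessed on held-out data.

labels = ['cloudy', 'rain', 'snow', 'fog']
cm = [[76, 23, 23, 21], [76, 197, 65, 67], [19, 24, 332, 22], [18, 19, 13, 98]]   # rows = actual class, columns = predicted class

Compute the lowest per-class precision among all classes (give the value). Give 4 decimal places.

Per-class precision (TP/(TP+FP)):
  cloudy: TP=76, FP=76+19+18=113 → 76/189 = 0.40212
  rain: TP=197, FP=23+24+19=66 → 197/263 = 0.74905
  snow: TP=332, FP=23+65+13=101 → 332/433 = 0.76674
  fog: TP=98, FP=21+67+22=110 → 98/208 = 0.47115
Lowest is class 'cloudy' with precision = 0.4021.

0.4021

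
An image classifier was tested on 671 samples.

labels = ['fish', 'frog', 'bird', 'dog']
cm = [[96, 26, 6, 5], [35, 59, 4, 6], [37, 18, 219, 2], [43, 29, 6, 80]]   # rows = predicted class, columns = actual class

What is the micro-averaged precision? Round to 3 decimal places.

0.677

Micro-averaging pools counts across classes: ΣTP=454, ΣFP=217, ΣFN=217.
Micro-precision = TP/(TP+FP) on pooled counts = 0.677 (equals overall accuracy in single-label multiclass).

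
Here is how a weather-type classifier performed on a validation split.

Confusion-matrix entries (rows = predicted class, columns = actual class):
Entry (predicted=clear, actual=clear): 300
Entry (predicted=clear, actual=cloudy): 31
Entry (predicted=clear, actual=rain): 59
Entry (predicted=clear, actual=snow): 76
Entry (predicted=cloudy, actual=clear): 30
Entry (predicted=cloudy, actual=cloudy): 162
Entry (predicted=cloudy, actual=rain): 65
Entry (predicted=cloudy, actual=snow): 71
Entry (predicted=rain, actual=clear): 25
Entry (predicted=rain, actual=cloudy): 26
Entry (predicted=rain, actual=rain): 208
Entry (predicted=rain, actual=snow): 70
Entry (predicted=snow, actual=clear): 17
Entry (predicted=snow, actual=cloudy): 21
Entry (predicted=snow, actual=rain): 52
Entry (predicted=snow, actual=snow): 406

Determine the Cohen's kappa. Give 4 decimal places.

Observed agreement pₒ = trace/N = 1076/1619 = 0.66461
Expected agreement pₑ = Σ (rowᵢ·colᵢ)/N² = (372·466 + 240·328 + 384·329 + 623·496)/1619² = 0.26226
κ = (pₒ − pₑ)/(1 − pₑ) = (0.66461 − 0.26226)/(1 − 0.26226) = 0.5454

0.5454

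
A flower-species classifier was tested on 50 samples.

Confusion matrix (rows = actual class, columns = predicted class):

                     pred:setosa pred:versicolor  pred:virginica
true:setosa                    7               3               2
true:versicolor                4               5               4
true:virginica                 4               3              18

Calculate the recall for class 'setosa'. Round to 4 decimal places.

0.5833

Treat 'setosa' as positive and all other classes as negative.
recall = TP/(TP+FN).
setosa: TP=7, FN=3+2=5 → 7/12 = 0.58333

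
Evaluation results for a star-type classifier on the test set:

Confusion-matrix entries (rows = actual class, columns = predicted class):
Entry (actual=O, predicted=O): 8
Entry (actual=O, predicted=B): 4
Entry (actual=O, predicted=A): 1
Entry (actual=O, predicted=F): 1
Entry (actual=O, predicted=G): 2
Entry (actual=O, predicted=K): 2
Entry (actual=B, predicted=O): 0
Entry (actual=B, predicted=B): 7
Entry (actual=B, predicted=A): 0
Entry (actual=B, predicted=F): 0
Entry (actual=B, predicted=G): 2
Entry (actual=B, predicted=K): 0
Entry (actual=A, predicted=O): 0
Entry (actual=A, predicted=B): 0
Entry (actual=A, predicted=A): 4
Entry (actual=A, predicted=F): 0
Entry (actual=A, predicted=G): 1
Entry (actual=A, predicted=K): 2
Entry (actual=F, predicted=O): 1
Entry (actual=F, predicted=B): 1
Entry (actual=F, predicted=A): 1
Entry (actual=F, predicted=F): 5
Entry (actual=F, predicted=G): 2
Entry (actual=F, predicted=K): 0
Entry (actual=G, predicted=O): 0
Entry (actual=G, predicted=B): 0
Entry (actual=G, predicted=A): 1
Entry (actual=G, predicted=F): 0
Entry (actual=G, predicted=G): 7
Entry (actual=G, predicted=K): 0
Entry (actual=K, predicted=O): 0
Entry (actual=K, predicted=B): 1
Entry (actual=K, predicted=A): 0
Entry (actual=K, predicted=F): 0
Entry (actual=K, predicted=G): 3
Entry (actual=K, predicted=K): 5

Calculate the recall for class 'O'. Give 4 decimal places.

0.4444

Treat 'O' as positive and all other classes as negative.
recall = TP/(TP+FN).
O: TP=8, FN=4+1+1+2+2=10 → 8/18 = 0.44444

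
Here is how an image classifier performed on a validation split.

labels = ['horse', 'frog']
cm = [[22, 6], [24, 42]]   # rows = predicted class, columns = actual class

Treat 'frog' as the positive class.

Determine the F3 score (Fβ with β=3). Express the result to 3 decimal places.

Fβ = (1+β²)·TP / ((1+β²)·TP + β²·FN + FP), with β²=9
= 10·42 / (10·42 + 9·6 + 24) = 0.843

0.843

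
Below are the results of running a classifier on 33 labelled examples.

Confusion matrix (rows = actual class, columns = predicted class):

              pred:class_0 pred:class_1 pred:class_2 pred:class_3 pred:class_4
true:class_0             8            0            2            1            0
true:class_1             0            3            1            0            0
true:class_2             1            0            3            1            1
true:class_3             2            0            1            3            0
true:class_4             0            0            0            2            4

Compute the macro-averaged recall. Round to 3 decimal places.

0.629

Per-class recall (TP/(TP+FN)):
  class_0: TP=8, FN=0+2+1+0=3 → 8/11 = 0.7273
  class_1: TP=3, FN=0+1+0+0=1 → 3/4 = 0.7500
  class_2: TP=3, FN=1+0+1+1=3 → 3/6 = 0.5000
  class_3: TP=3, FN=2+0+1+0=3 → 3/6 = 0.5000
  class_4: TP=4, FN=0+0+0+2=2 → 4/6 = 0.6667
Macro-recall = mean = (0.7273 + 0.7500 + 0.5000 + 0.5000 + 0.6667) / 5 = 0.629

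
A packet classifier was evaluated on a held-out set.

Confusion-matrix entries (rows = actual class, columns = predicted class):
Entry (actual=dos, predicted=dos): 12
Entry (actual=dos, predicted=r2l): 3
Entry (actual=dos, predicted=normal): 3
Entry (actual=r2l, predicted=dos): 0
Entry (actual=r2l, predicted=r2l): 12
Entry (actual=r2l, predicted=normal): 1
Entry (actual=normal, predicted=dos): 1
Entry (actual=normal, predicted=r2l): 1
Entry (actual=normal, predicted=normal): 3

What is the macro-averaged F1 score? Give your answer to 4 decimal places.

Per-class F1 score (2·TP/(2·TP+FP+FN)):
  dos: TP=12, FP=0+1=1, FN=3+3=6 → 24/31 = 0.77419
  r2l: TP=12, FP=3+1=4, FN=0+1=1 → 24/29 = 0.82759
  normal: TP=3, FP=3+1=4, FN=1+1=2 → 6/12 = 0.50000
Macro-F1 score = mean = (0.77419 + 0.82759 + 0.50000) / 3 = 0.7006

0.7006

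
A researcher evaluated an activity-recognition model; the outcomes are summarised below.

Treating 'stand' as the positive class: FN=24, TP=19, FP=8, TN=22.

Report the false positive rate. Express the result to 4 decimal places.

0.2667

FPR = FP/(FP+TN) = 8/(8+22) = 0.2667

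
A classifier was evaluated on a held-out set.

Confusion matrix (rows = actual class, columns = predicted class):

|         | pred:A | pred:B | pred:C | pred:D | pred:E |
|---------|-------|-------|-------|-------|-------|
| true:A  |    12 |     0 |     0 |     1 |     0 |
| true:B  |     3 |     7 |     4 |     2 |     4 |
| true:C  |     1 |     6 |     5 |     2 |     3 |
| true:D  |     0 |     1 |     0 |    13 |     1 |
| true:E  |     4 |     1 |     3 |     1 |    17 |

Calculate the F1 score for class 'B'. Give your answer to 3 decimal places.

0.400

Treat 'B' as positive and all other classes as negative.
F1 score = 2·TP/(2·TP+FP+FN).
B: TP=7, FP=0+6+1+1=8, FN=3+4+2+4=13 → 14/35 = 0.4000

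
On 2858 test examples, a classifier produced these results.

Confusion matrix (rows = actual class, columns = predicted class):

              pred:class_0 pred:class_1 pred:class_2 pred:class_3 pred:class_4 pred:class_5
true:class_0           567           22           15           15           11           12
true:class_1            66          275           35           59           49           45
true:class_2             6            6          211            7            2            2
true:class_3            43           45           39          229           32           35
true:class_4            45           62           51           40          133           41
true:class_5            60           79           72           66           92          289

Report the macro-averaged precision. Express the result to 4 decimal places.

Per-class precision (TP/(TP+FP)):
  class_0: TP=567, FP=66+6+43+45+60=220 → 567/787 = 0.72046
  class_1: TP=275, FP=22+6+45+62+79=214 → 275/489 = 0.56237
  class_2: TP=211, FP=15+35+39+51+72=212 → 211/423 = 0.49882
  class_3: TP=229, FP=15+59+7+40+66=187 → 229/416 = 0.55048
  class_4: TP=133, FP=11+49+2+32+92=186 → 133/319 = 0.41693
  class_5: TP=289, FP=12+45+2+35+41=135 → 289/424 = 0.68160
Macro-precision = mean = (0.72046 + 0.56237 + 0.49882 + 0.55048 + 0.41693 + 0.68160) / 6 = 0.5718

0.5718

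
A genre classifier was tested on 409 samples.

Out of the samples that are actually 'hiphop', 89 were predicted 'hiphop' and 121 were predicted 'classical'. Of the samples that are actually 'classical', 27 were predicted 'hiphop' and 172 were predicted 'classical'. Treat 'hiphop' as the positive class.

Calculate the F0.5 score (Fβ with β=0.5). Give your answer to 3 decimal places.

Fβ = (1+β²)·TP / ((1+β²)·TP + β²·FN + FP), with β²=1/4
= 1.25·89 / (1.25·89 + 0.25·121 + 27) = 0.660

0.660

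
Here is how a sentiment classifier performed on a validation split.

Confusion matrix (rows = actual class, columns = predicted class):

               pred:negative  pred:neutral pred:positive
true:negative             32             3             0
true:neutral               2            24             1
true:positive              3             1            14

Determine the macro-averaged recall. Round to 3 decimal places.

0.860

Per-class recall (TP/(TP+FN)):
  negative: TP=32, FN=3+0=3 → 32/35 = 0.9143
  neutral: TP=24, FN=2+1=3 → 24/27 = 0.8889
  positive: TP=14, FN=3+1=4 → 14/18 = 0.7778
Macro-recall = mean = (0.9143 + 0.8889 + 0.7778) / 3 = 0.860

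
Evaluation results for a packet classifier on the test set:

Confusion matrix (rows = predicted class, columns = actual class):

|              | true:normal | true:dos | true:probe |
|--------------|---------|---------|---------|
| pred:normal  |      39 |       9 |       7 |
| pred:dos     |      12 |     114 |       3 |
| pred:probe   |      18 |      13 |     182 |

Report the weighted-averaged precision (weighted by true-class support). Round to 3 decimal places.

Per-class precision (TP/(TP+FP)):
  normal: TP=39, FP=9+7=16 → 39/55 = 0.7091
  dos: TP=114, FP=12+3=15 → 114/129 = 0.8837
  probe: TP=182, FP=18+13=31 → 182/213 = 0.8545
Weighted-precision = Σ (supportᵢ/N)·precisionᵢ with N=397: (69/397)·0.7091 + (136/397)·0.8837 + (192/397)·0.8545 = 0.839

0.839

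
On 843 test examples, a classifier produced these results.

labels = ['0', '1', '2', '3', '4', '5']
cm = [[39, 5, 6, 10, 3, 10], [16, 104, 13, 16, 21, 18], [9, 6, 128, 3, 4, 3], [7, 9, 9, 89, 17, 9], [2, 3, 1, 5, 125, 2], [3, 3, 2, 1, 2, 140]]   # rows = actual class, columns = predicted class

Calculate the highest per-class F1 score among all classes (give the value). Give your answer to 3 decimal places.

0.841

Per-class F1 score (2·TP/(2·TP+FP+FN)):
  0: TP=39, FP=16+9+7+2+3=37, FN=5+6+10+3+10=34 → 78/149 = 0.5235
  1: TP=104, FP=5+6+9+3+3=26, FN=16+13+16+21+18=84 → 208/318 = 0.6541
  2: TP=128, FP=6+13+9+1+2=31, FN=9+6+3+4+3=25 → 256/312 = 0.8205
  3: TP=89, FP=10+16+3+5+1=35, FN=7+9+9+17+9=51 → 178/264 = 0.6742
  4: TP=125, FP=3+21+4+17+2=47, FN=2+3+1+5+2=13 → 250/310 = 0.8065
  5: TP=140, FP=10+18+3+9+2=42, FN=3+3+2+1+2=11 → 280/333 = 0.8408
Highest is class '5' with F1 score = 0.841.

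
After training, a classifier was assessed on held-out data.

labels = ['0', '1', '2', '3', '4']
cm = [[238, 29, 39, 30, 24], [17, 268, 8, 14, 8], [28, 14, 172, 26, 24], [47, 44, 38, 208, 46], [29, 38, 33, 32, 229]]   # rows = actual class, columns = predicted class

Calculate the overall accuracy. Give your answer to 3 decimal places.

0.663

Accuracy = trace / total = (238+268+172+208+229=1115) / 1683 = 1115/1683 = 0.663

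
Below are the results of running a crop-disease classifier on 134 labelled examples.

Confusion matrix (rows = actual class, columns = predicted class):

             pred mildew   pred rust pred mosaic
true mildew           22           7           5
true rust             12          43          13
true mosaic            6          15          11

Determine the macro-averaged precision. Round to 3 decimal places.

0.530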